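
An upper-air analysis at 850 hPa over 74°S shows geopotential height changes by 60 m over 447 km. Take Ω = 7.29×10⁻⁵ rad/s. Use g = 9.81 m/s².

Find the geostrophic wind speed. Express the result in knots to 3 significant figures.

Coriolis parameter at 74°S:
f = 2Ω sin φ = 2 × 7.29×10⁻⁵ × sin 74° = 1.40×10⁻⁴ s⁻¹
Height gradient: |∂Z/∂n| = 60 m / 447000 m = 1.34×10⁻⁴
On a pressure surface, geostrophic balance gives V_g = (g/f)|∂Z/∂n|:
V_g = 9.81 × 1.34×10⁻⁴ / 1.40×10⁻⁴ = 9.40 m/s
Converting: 9.40 m/s × 1.944 = 18.3 knots

18.3 knots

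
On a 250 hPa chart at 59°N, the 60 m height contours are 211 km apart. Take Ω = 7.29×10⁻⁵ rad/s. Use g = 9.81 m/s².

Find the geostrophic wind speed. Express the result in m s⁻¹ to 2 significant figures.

22 m s⁻¹

Coriolis parameter at 59°N:
f = 2Ω sin φ = 2 × 7.29×10⁻⁵ × sin 59° = 1.25×10⁻⁴ s⁻¹
Height gradient: |∂Z/∂n| = 60 m / 211000 m = 2.84×10⁻⁴
On a pressure surface, geostrophic balance gives V_g = (g/f)|∂Z/∂n|:
V_g = 9.81 × 2.84×10⁻⁴ / 1.25×10⁻⁴ = 22.3 m/s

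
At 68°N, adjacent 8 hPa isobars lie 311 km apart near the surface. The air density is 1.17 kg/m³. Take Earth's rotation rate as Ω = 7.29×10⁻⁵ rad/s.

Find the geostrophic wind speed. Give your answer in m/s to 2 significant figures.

Coriolis parameter at 68°N:
f = 2Ω sin φ = 2 × 7.29×10⁻⁵ × sin 68° = 1.35×10⁻⁴ s⁻¹
Pressure gradient: |∂P/∂n| = 800 Pa / 311000 m = 2.57×10⁻³ Pa/m
Geostrophic balance (pressure-gradient force = Coriolis force):
V_g = (1/(fρ)) |∂P/∂n| = 2.57×10⁻³ / (1.35×10⁻⁴ × 1.17) = 16.3 m/s

16 m/s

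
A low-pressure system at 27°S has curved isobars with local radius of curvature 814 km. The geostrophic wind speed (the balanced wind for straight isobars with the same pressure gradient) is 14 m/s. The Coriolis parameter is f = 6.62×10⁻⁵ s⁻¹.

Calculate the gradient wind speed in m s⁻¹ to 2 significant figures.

12 m s⁻¹

Around a low, centrifugal force acts outward with Coriolis, so pressure-gradient force balances both:
(1/ρ)|∂P/∂n| = fV + V²/R  →  V² + fR·V − fR·V_g = 0
With fR = 6.62×10⁻⁵ × 814×10³ m = 53.9 m/s:
V = [−fR + √((fR)² + 4 fR V_g)]/2 = [−53.9 + √(53.9² + 4×53.9×14)]/2 = 11.5 m/s
Subgeostrophic (V < V_g = 14 m/s), as expected around a low.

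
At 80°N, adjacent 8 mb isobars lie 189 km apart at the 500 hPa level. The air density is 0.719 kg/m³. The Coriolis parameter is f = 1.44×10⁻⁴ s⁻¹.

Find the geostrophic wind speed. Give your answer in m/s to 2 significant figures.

Pressure gradient: |∂P/∂n| = 800 Pa / 189000 m = 4.23×10⁻³ Pa/m
Geostrophic balance (pressure-gradient force = Coriolis force):
V_g = (1/(fρ)) |∂P/∂n| = 4.23×10⁻³ / (1.44×10⁻⁴ × 0.719) = 40.9 m/s

41 m/s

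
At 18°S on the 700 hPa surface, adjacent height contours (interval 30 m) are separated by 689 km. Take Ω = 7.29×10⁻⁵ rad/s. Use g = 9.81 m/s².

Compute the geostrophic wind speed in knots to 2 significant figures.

18 knots

Coriolis parameter at 18°S:
f = 2Ω sin φ = 2 × 7.29×10⁻⁵ × sin 18° = 4.51×10⁻⁵ s⁻¹
Height gradient: |∂Z/∂n| = 30 m / 689000 m = 4.35×10⁻⁵
On a pressure surface, geostrophic balance gives V_g = (g/f)|∂Z/∂n|:
V_g = 9.81 × 4.35×10⁻⁵ / 4.51×10⁻⁵ = 9.48 m/s
Converting: 9.48 m/s × 1.944 = 18 knots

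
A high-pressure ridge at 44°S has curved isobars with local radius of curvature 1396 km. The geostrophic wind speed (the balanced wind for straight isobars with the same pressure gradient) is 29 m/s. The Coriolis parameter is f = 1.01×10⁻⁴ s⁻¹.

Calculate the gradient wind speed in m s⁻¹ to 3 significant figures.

40.8 m s⁻¹

Around a high, pressure-gradient force acts outward with centrifugal, so Coriolis balances both:
fV = (1/ρ)|∂P/∂n| + V²/R  →  V² − fR·V + fR·V_g = 0
With fR = 1.01×10⁻⁴ × 1396×10³ m = 141 m/s:
V = [fR − √((fR)² − 4 fR V_g)]/2 = [141 − √(141² − 4×141×29)]/2 = 40.8 m/s
Supergeostrophic (V > V_g = 29 m/s), as expected around a high.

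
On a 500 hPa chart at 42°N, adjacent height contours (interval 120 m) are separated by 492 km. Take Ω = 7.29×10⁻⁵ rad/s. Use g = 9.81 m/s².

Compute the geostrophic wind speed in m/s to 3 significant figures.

Coriolis parameter at 42°N:
f = 2Ω sin φ = 2 × 7.29×10⁻⁵ × sin 42° = 9.76×10⁻⁵ s⁻¹
Height gradient: |∂Z/∂n| = 120 m / 492000 m = 2.44×10⁻⁴
On a pressure surface, geostrophic balance gives V_g = (g/f)|∂Z/∂n|:
V_g = 9.81 × 2.44×10⁻⁴ / 9.76×10⁻⁵ = 24.5 m/s

24.5 m/s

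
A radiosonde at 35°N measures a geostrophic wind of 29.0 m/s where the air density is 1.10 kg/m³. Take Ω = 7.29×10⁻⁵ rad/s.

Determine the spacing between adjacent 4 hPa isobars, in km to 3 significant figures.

150 km

Coriolis parameter at 35°N:
f = 2Ω sin φ = 2 × 7.29×10⁻⁵ × sin 35° = 8.36×10⁻⁵ s⁻¹
Geostrophic balance rearranged: |∂P/∂n| = f ρ V_g
|∂P/∂n| = 8.36×10⁻⁵ × 1.10 × 29.0 = 2.67×10⁻³ Pa/m
Isobar spacing: Δn = ΔP/|∂P/∂n| = 400 Pa / 2.67×10⁻³ Pa/m = 149941 m ≈ 150 km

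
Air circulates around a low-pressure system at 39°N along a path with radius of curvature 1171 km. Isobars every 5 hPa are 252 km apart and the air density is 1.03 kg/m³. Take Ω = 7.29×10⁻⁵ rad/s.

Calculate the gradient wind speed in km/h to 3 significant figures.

64.7 km/h

Coriolis parameter at 39°N:
f = 2Ω sin φ = 2 × 7.29×10⁻⁵ × sin 39° = 9.18×10⁻⁵ s⁻¹
Pressure gradient: |∂P/∂n| = 500 Pa / 252000 m = 1.98×10⁻³ Pa/m
Geostrophic speed: V_g = |∂P/∂n|/(fρ) = 1.98×10⁻³/(9.18×10⁻⁵ × 1.03) = 21.0 m/s
Around a low, centrifugal force acts outward with Coriolis, so pressure-gradient force balances both:
(1/ρ)|∂P/∂n| = fV + V²/R  →  V² + fR·V − fR·V_g = 0
With fR = 9.18×10⁻⁵ × 1171×10³ m = 107 m/s:
V = [−fR + √((fR)² + 4 fR V_g)]/2 = [−107 + √(107² + 4×107×21)]/2 = 18 m/s
Subgeostrophic (V < V_g = 21 m/s), as expected around a low.
Converting: 18 m/s × 3.6 = 64.7 km/h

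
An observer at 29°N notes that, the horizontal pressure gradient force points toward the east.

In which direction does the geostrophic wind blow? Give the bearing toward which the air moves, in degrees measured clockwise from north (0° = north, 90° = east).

The pressure-gradient force points toward the east (bearing 090°).
Geostrophic balance: in the Northern Hemisphere the Coriolis force deflects motion to the right, so the geostrophic wind blows 90° to the right of the pressure-gradient force (low pressure on the left).
Rotating 090° by 90° clockwise gives 180° — the wind blows toward the south.

180°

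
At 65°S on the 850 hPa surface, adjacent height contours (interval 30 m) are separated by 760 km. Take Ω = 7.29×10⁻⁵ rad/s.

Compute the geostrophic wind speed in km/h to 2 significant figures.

Coriolis parameter at 65°S:
f = 2Ω sin φ = 2 × 7.29×10⁻⁵ × sin 65° = 1.32×10⁻⁴ s⁻¹
Height gradient: |∂Z/∂n| = 30 m / 760000 m = 3.95×10⁻⁵
On a pressure surface, geostrophic balance gives V_g = (g/f)|∂Z/∂n|:
V_g = 9.81 × 3.95×10⁻⁵ / 1.32×10⁻⁴ = 2.93 m/s
Converting: 2.93 m/s × 3.6 = 11 km/h

11 km/h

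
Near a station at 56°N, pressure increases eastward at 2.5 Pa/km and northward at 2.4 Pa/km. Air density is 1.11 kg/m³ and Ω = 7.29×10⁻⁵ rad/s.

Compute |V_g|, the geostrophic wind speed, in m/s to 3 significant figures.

Coriolis parameter at 56°N:
f = 2Ω sin φ = 2 × 7.29×10⁻⁵ × sin 56° = 1.21×10⁻⁴ s⁻¹
Component geostrophic relations (x east, y north):
u_g = −(1/(fρ)) ∂P/∂y,  v_g = (1/(fρ)) ∂P/∂x
u_g = −(2.4×10⁻³)/(1.21×10⁻⁴ × 1.11) = −17.9 m/s;  v_g = (2.5×10⁻³)/(1.21×10⁻⁴ × 1.11) = 18.6 m/s
|V_g| = √(u_g² + v_g²) = 25.8 m/s

25.8 m/s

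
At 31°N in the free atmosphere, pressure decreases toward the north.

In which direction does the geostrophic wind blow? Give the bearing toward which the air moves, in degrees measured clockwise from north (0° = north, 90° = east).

The pressure-gradient force points toward the north (bearing 000°).
Geostrophic balance: in the Northern Hemisphere the Coriolis force deflects motion to the right, so the geostrophic wind blows 90° to the right of the pressure-gradient force (low pressure on the left).
Rotating 000° by 90° clockwise gives 090° — the wind blows toward the east.

090°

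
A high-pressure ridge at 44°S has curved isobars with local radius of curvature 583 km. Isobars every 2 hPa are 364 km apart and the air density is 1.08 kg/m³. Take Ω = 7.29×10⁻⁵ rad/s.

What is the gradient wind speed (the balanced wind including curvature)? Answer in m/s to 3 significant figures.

5.54 m/s

Coriolis parameter at 44°S:
f = 2Ω sin φ = 2 × 7.29×10⁻⁵ × sin 44° = 1.01×10⁻⁴ s⁻¹
Pressure gradient: |∂P/∂n| = 200 Pa / 364000 m = 5.49×10⁻⁴ Pa/m
Geostrophic speed: V_g = |∂P/∂n|/(fρ) = 5.49×10⁻⁴/(1.01×10⁻⁴ × 1.08) = 5.02 m/s
Around a high, pressure-gradient force acts outward with centrifugal, so Coriolis balances both:
fV = (1/ρ)|∂P/∂n| + V²/R  →  V² − fR·V + fR·V_g = 0
With fR = 1.01×10⁻⁴ × 583×10³ m = 59.0 m/s:
V = [fR − √((fR)² − 4 fR V_g)]/2 = [59.0 − √(59.0² − 4×59.0×5.02)]/2 = 5.54 m/s
Supergeostrophic (V > V_g = 5.02 m/s), as expected around a high.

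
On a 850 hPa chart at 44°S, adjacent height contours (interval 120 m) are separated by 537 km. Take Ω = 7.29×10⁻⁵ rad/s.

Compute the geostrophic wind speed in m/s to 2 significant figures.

Coriolis parameter at 44°S:
f = 2Ω sin φ = 2 × 7.29×10⁻⁵ × sin 44° = 1.01×10⁻⁴ s⁻¹
Height gradient: |∂Z/∂n| = 120 m / 537000 m = 2.23×10⁻⁴
On a pressure surface, geostrophic balance gives V_g = (g/f)|∂Z/∂n|:
V_g = 9.81 × 2.23×10⁻⁴ / 1.01×10⁻⁴ = 21.6 m/s

22 m/s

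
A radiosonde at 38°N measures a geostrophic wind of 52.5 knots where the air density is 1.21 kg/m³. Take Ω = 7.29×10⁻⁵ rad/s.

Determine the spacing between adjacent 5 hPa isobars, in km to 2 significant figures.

170 km

Coriolis parameter at 38°N:
f = 2Ω sin φ = 2 × 7.29×10⁻⁵ × sin 38° = 8.98×10⁻⁵ s⁻¹
Wind speed in SI: 52.5 knots = 27.0 m/s
Geostrophic balance rearranged: |∂P/∂n| = f ρ V_g
|∂P/∂n| = 8.98×10⁻⁵ × 1.21 × 27.0 = 2.93×10⁻³ Pa/m
Isobar spacing: Δn = ΔP/|∂P/∂n| = 500 Pa / 2.93×10⁻³ Pa/m = 170446 m ≈ 170 km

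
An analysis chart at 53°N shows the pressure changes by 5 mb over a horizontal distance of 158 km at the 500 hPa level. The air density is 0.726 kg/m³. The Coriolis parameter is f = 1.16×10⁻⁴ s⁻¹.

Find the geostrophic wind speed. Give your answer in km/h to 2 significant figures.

140 km/h

Pressure gradient: |∂P/∂n| = 500 Pa / 158000 m = 3.16×10⁻³ Pa/m
Geostrophic balance (pressure-gradient force = Coriolis force):
V_g = (1/(fρ)) |∂P/∂n| = 3.16×10⁻³ / (1.16×10⁻⁴ × 0.726) = 37.6 m/s
Converting: 37.6 m/s × 3.6 = 140 km/h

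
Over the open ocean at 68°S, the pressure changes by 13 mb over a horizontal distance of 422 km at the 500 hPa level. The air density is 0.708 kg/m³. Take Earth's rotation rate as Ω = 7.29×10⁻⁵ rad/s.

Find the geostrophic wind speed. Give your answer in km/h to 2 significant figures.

120 km/h

Coriolis parameter at 68°S:
f = 2Ω sin φ = 2 × 7.29×10⁻⁵ × sin 68° = 1.35×10⁻⁴ s⁻¹
Pressure gradient: |∂P/∂n| = 1300 Pa / 422000 m = 3.08×10⁻³ Pa/m
Geostrophic balance (pressure-gradient force = Coriolis force):
V_g = (1/(fρ)) |∂P/∂n| = 3.08×10⁻³ / (1.35×10⁻⁴ × 0.708) = 32.2 m/s
Converting: 32.2 m/s × 3.6 = 120 km/h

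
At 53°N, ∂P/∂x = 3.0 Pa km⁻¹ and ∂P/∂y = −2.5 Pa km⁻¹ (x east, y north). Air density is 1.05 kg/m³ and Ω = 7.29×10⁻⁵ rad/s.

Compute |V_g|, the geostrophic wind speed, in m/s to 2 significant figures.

32 m/s

Coriolis parameter at 53°N:
f = 2Ω sin φ = 2 × 7.29×10⁻⁵ × sin 53° = 1.16×10⁻⁴ s⁻¹
Component geostrophic relations (x east, y north):
u_g = −(1/(fρ)) ∂P/∂y,  v_g = (1/(fρ)) ∂P/∂x
u_g = −(−2.5×10⁻³)/(1.16×10⁻⁴ × 1.05) = 20.4 m/s;  v_g = (3.0×10⁻³)/(1.16×10⁻⁴ × 1.05) = 24.5 m/s
|V_g| = √(u_g² + v_g²) = 31.9 m/s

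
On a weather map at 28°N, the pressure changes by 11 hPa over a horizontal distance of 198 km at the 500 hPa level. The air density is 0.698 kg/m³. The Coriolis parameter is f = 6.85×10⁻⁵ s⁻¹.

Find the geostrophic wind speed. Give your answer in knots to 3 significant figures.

Pressure gradient: |∂P/∂n| = 1100 Pa / 198000 m = 5.56×10⁻³ Pa/m
Geostrophic balance (pressure-gradient force = Coriolis force):
V_g = (1/(fρ)) |∂P/∂n| = 5.56×10⁻³ / (6.85×10⁻⁵ × 0.698) = 116 m/s
Converting: 116 m/s × 1.944 = 226 knots

226 knots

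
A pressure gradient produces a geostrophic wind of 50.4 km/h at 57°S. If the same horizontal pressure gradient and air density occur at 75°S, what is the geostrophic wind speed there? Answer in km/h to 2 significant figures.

44 km/h

With the same pressure gradient and density, V_g ∝ 1/f ∝ 1/sin φ.
V₂ = V₁ · sin φ₁ / sin φ₂ = 50.4 × sin 57° / sin 75°
V₂ = 50.4 × 0.8387/0.9659 = 44 km/h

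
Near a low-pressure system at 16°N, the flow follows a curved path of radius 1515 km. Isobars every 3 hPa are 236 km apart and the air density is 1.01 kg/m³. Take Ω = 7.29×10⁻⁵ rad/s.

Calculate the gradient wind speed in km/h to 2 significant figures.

Coriolis parameter at 16°N:
f = 2Ω sin φ = 2 × 7.29×10⁻⁵ × sin 16° = 4.02×10⁻⁵ s⁻¹
Pressure gradient: |∂P/∂n| = 300 Pa / 236000 m = 1.27×10⁻³ Pa/m
Geostrophic speed: V_g = |∂P/∂n|/(fρ) = 1.27×10⁻³/(4.02×10⁻⁵ × 1.01) = 31.3 m/s
Around a low, centrifugal force acts outward with Coriolis, so pressure-gradient force balances both:
(1/ρ)|∂P/∂n| = fV + V²/R  →  V² + fR·V − fR·V_g = 0
With fR = 4.02×10⁻⁵ × 1515×10³ m = 60.9 m/s:
V = [−fR + √((fR)² + 4 fR V_g)]/2 = [−60.9 + √(60.9² + 4×60.9×31.3)]/2 = 22.8 m/s
Subgeostrophic (V < V_g = 31.3 m/s), as expected around a low.
Converting: 22.8 m/s × 3.6 = 82 km/h

82 km/h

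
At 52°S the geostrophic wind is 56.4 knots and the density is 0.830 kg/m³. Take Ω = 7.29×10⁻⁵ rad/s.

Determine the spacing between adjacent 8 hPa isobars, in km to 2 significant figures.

Coriolis parameter at 52°S:
f = 2Ω sin φ = 2 × 7.29×10⁻⁵ × sin 52° = 1.15×10⁻⁴ s⁻¹
Wind speed in SI: 56.4 knots = 29.0 m/s
Geostrophic balance rearranged: |∂P/∂n| = f ρ V_g
|∂P/∂n| = 1.15×10⁻⁴ × 0.830 × 29.0 = 2.77×10⁻³ Pa/m
Isobar spacing: Δn = ΔP/|∂P/∂n| = 800 Pa / 2.77×10⁻³ Pa/m = 289138 m ≈ 290 km

290 km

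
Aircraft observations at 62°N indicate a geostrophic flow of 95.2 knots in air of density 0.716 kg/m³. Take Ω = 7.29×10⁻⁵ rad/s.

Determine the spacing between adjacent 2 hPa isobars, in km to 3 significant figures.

Coriolis parameter at 62°N:
f = 2Ω sin φ = 2 × 7.29×10⁻⁵ × sin 62° = 1.29×10⁻⁴ s⁻¹
Wind speed in SI: 95.2 knots = 49.0 m/s
Geostrophic balance rearranged: |∂P/∂n| = f ρ V_g
|∂P/∂n| = 1.29×10⁻⁴ × 0.716 × 49.0 = 4.51×10⁻³ Pa/m
Isobar spacing: Δn = ΔP/|∂P/∂n| = 200 Pa / 4.51×10⁻³ Pa/m = 44305 m ≈ 44.3 km

44.3 km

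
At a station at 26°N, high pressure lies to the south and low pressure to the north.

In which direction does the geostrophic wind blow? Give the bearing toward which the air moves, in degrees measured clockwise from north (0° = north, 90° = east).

The pressure-gradient force points toward the north (bearing 000°).
Geostrophic balance: in the Northern Hemisphere the Coriolis force deflects motion to the right, so the geostrophic wind blows 90° to the right of the pressure-gradient force (low pressure on the left).
Rotating 000° by 90° clockwise gives 090° — the wind blows toward the east.

090°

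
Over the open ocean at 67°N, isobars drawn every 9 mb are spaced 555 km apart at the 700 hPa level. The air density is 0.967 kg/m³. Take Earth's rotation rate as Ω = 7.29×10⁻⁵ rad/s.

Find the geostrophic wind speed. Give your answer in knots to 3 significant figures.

Coriolis parameter at 67°N:
f = 2Ω sin φ = 2 × 7.29×10⁻⁵ × sin 67° = 1.34×10⁻⁴ s⁻¹
Pressure gradient: |∂P/∂n| = 900 Pa / 555000 m = 1.62×10⁻³ Pa/m
Geostrophic balance (pressure-gradient force = Coriolis force):
V_g = (1/(fρ)) |∂P/∂n| = 1.62×10⁻³ / (1.34×10⁻⁴ × 0.967) = 12.5 m/s
Converting: 12.5 m/s × 1.944 = 24.3 knots

24.3 knots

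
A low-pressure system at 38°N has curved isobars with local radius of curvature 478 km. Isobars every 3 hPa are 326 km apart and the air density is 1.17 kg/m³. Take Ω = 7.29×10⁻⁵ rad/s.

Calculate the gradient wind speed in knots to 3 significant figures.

Coriolis parameter at 38°N:
f = 2Ω sin φ = 2 × 7.29×10⁻⁵ × sin 38° = 8.98×10⁻⁵ s⁻¹
Pressure gradient: |∂P/∂n| = 300 Pa / 326000 m = 9.20×10⁻⁴ Pa/m
Geostrophic speed: V_g = |∂P/∂n|/(fρ) = 9.20×10⁻⁴/(8.98×10⁻⁵ × 1.17) = 8.76 m/s
Around a low, centrifugal force acts outward with Coriolis, so pressure-gradient force balances both:
(1/ρ)|∂P/∂n| = fV + V²/R  →  V² + fR·V − fR·V_g = 0
With fR = 8.98×10⁻⁵ × 478×10³ m = 42.9 m/s:
V = [−fR + √((fR)² + 4 fR V_g)]/2 = [−42.9 + √(42.9² + 4×42.9×8.76)]/2 = 7.46 m/s
Subgeostrophic (V < V_g = 8.76 m/s), as expected around a low.
Converting: 7.46 m/s × 1.944 = 14.5 knots

14.5 knots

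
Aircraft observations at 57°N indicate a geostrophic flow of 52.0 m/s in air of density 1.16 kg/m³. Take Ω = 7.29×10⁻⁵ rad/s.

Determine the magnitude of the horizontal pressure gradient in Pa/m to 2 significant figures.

7.4×10⁻³ Pa/m

Coriolis parameter at 57°N:
f = 2Ω sin φ = 2 × 7.29×10⁻⁵ × sin 57° = 1.22×10⁻⁴ s⁻¹
Geostrophic balance rearranged: |∂P/∂n| = f ρ V_g
|∂P/∂n| = 1.22×10⁻⁴ × 1.16 × 52.0 = 7.38×10⁻³ Pa/m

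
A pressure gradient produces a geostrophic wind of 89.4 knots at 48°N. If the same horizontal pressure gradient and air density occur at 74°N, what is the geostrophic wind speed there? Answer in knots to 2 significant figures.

69 knots

With the same pressure gradient and density, V_g ∝ 1/f ∝ 1/sin φ.
V₂ = V₁ · sin φ₁ / sin φ₂ = 89.4 × sin 48° / sin 74°
V₂ = 89.4 × 0.7431/0.9613 = 69 knots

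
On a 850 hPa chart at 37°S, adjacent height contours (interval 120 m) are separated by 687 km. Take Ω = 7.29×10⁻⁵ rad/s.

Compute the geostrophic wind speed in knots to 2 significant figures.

38 knots

Coriolis parameter at 37°S:
f = 2Ω sin φ = 2 × 7.29×10⁻⁵ × sin 37° = 8.77×10⁻⁵ s⁻¹
Height gradient: |∂Z/∂n| = 120 m / 687000 m = 1.75×10⁻⁴
On a pressure surface, geostrophic balance gives V_g = (g/f)|∂Z/∂n|:
V_g = 9.81 × 1.75×10⁻⁴ / 8.77×10⁻⁵ = 19.5 m/s
Converting: 19.5 m/s × 1.944 = 38 knots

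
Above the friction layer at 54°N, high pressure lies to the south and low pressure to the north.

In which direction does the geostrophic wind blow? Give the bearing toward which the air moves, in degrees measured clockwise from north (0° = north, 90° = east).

The pressure-gradient force points toward the north (bearing 000°).
Geostrophic balance: in the Northern Hemisphere the Coriolis force deflects motion to the right, so the geostrophic wind blows 90° to the right of the pressure-gradient force (low pressure on the left).
Rotating 000° by 90° clockwise gives 090° — the wind blows toward the east.

090°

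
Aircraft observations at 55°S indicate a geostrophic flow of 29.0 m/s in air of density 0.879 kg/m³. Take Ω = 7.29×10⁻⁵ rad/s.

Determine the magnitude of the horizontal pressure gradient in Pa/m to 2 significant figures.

3.0×10⁻³ Pa/m

Coriolis parameter at 55°S:
f = 2Ω sin φ = 2 × 7.29×10⁻⁵ × sin 55° = 1.19×10⁻⁴ s⁻¹
Geostrophic balance rearranged: |∂P/∂n| = f ρ V_g
|∂P/∂n| = 1.19×10⁻⁴ × 0.879 × 29.0 = 3.04×10⁻³ Pa/m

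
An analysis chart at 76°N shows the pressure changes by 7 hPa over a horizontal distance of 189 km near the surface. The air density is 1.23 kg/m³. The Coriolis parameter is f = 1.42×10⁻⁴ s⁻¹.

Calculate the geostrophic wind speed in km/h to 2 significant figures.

76 km/h

Pressure gradient: |∂P/∂n| = 700 Pa / 189000 m = 3.70×10⁻³ Pa/m
Geostrophic balance (pressure-gradient force = Coriolis force):
V_g = (1/(fρ)) |∂P/∂n| = 3.70×10⁻³ / (1.42×10⁻⁴ × 1.23) = 21.2 m/s
Converting: 21.2 m/s × 3.6 = 76 km/h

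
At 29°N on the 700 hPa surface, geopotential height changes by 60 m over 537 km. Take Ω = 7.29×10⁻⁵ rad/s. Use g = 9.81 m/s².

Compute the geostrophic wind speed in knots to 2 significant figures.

Coriolis parameter at 29°N:
f = 2Ω sin φ = 2 × 7.29×10⁻⁵ × sin 29° = 7.07×10⁻⁵ s⁻¹
Height gradient: |∂Z/∂n| = 60 m / 537000 m = 1.12×10⁻⁴
On a pressure surface, geostrophic balance gives V_g = (g/f)|∂Z/∂n|:
V_g = 9.81 × 1.12×10⁻⁴ / 7.07×10⁻⁵ = 15.5 m/s
Converting: 15.5 m/s × 1.944 = 30 knots

30 knots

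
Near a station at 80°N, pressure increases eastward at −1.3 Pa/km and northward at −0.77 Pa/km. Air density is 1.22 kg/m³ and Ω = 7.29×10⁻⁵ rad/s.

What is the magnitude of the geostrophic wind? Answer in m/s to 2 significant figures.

Coriolis parameter at 80°N:
f = 2Ω sin φ = 2 × 7.29×10⁻⁵ × sin 80° = 1.44×10⁻⁴ s⁻¹
Component geostrophic relations (x east, y north):
u_g = −(1/(fρ)) ∂P/∂y,  v_g = (1/(fρ)) ∂P/∂x
u_g = −(−0.77×10⁻³)/(1.44×10⁻⁴ × 1.22) = 4.40 m/s;  v_g = (−1.3×10⁻³)/(1.44×10⁻⁴ × 1.22) = −7.42 m/s
|V_g| = √(u_g² + v_g²) = 8.63 m/s

8.6 m/s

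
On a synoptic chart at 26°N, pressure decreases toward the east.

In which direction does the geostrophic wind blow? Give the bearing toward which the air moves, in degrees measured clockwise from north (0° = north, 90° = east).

The pressure-gradient force points toward the east (bearing 090°).
Geostrophic balance: in the Northern Hemisphere the Coriolis force deflects motion to the right, so the geostrophic wind blows 90° to the right of the pressure-gradient force (low pressure on the left).
Rotating 090° by 90° clockwise gives 180° — the wind blows toward the south.

180°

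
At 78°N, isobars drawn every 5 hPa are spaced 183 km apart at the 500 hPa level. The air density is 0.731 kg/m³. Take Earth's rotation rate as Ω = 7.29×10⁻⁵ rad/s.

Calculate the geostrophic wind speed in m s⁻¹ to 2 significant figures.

Coriolis parameter at 78°N:
f = 2Ω sin φ = 2 × 7.29×10⁻⁵ × sin 78° = 1.43×10⁻⁴ s⁻¹
Pressure gradient: |∂P/∂n| = 500 Pa / 183000 m = 2.73×10⁻³ Pa/m
Geostrophic balance (pressure-gradient force = Coriolis force):
V_g = (1/(fρ)) |∂P/∂n| = 2.73×10⁻³ / (1.43×10⁻⁴ × 0.731) = 26.2 m/s

26 m s⁻¹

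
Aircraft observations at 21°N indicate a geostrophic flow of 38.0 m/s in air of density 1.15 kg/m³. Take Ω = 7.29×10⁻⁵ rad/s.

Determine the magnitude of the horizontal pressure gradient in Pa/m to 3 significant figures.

Coriolis parameter at 21°N:
f = 2Ω sin φ = 2 × 7.29×10⁻⁵ × sin 21° = 5.23×10⁻⁵ s⁻¹
Geostrophic balance rearranged: |∂P/∂n| = f ρ V_g
|∂P/∂n| = 5.23×10⁻⁵ × 1.15 × 38.0 = 2.28×10⁻³ Pa/m

2.28×10⁻³ Pa/m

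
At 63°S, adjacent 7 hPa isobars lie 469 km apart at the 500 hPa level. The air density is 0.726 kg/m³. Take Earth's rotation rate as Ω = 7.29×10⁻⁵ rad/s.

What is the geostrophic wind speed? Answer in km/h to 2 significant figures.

57 km/h

Coriolis parameter at 63°S:
f = 2Ω sin φ = 2 × 7.29×10⁻⁵ × sin 63° = 1.30×10⁻⁴ s⁻¹
Pressure gradient: |∂P/∂n| = 700 Pa / 469000 m = 1.49×10⁻³ Pa/m
Geostrophic balance (pressure-gradient force = Coriolis force):
V_g = (1/(fρ)) |∂P/∂n| = 1.49×10⁻³ / (1.30×10⁻⁴ × 0.726) = 15.8 m/s
Converting: 15.8 m/s × 3.6 = 57 km/h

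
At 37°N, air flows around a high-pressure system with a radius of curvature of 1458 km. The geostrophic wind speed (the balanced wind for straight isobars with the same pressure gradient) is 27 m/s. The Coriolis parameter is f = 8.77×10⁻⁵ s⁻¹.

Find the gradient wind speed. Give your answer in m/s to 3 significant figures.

38.7 m/s

Around a high, pressure-gradient force acts outward with centrifugal, so Coriolis balances both:
fV = (1/ρ)|∂P/∂n| + V²/R  →  V² − fR·V + fR·V_g = 0
With fR = 8.77×10⁻⁵ × 1458×10³ m = 128 m/s:
V = [fR − √((fR)² − 4 fR V_g)]/2 = [128 − √(128² − 4×128×27)]/2 = 38.7 m/s
Supergeostrophic (V > V_g = 27 m/s), as expected around a high.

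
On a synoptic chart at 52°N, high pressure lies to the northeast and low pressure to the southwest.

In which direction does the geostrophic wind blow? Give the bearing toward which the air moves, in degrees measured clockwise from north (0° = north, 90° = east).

The pressure-gradient force points toward the southwest (bearing 225°).
Geostrophic balance: in the Northern Hemisphere the Coriolis force deflects motion to the right, so the geostrophic wind blows 90° to the right of the pressure-gradient force (low pressure on the left).
Rotating 225° by 90° clockwise gives 315° — the wind blows toward the northwest.

315°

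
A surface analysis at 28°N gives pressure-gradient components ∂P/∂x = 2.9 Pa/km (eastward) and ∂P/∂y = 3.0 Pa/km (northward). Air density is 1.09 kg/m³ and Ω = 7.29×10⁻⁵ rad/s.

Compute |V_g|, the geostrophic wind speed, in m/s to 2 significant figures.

56 m/s

Coriolis parameter at 28°N:
f = 2Ω sin φ = 2 × 7.29×10⁻⁵ × sin 28° = 6.84×10⁻⁵ s⁻¹
Component geostrophic relations (x east, y north):
u_g = −(1/(fρ)) ∂P/∂y,  v_g = (1/(fρ)) ∂P/∂x
u_g = −(3.0×10⁻³)/(6.84×10⁻⁵ × 1.09) = −40.2 m/s;  v_g = (2.9×10⁻³)/(6.84×10⁻⁵ × 1.09) = 38.9 m/s
|V_g| = √(u_g² + v_g²) = 55.9 m/s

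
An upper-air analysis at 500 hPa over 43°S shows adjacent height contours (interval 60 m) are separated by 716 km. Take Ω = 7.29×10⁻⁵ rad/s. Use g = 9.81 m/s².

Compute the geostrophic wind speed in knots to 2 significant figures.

Coriolis parameter at 43°S:
f = 2Ω sin φ = 2 × 7.29×10⁻⁵ × sin 43° = 9.94×10⁻⁵ s⁻¹
Height gradient: |∂Z/∂n| = 60 m / 716000 m = 8.38×10⁻⁵
On a pressure surface, geostrophic balance gives V_g = (g/f)|∂Z/∂n|:
V_g = 9.81 × 8.38×10⁻⁵ / 9.94×10⁻⁵ = 8.27 m/s
Converting: 8.27 m/s × 1.944 = 16 knots

16 knots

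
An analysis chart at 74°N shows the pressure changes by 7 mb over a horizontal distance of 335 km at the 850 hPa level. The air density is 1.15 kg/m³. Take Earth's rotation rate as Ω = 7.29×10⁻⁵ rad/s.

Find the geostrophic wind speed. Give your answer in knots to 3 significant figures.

25.2 knots

Coriolis parameter at 74°N:
f = 2Ω sin φ = 2 × 7.29×10⁻⁵ × sin 74° = 1.40×10⁻⁴ s⁻¹
Pressure gradient: |∂P/∂n| = 700 Pa / 335000 m = 2.09×10⁻³ Pa/m
Geostrophic balance (pressure-gradient force = Coriolis force):
V_g = (1/(fρ)) |∂P/∂n| = 2.09×10⁻³ / (1.40×10⁻⁴ × 1.15) = 13.0 m/s
Converting: 13.0 m/s × 1.944 = 25.2 knots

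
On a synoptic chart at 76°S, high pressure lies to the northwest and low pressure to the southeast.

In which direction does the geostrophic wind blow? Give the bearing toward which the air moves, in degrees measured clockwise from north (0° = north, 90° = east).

The pressure-gradient force points toward the southeast (bearing 135°).
Geostrophic balance: in the Southern Hemisphere the Coriolis force deflects motion to the left, so the geostrophic wind blows 90° to the left of the pressure-gradient force (low pressure on the right).
Rotating 135° by 90° counterclockwise gives 045° — the wind blows toward the northeast.

045°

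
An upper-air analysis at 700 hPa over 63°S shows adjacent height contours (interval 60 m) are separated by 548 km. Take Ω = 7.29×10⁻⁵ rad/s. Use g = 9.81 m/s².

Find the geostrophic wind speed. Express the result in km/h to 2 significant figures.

Coriolis parameter at 63°S:
f = 2Ω sin φ = 2 × 7.29×10⁻⁵ × sin 63° = 1.30×10⁻⁴ s⁻¹
Height gradient: |∂Z/∂n| = 60 m / 548000 m = 1.09×10⁻⁴
On a pressure surface, geostrophic balance gives V_g = (g/f)|∂Z/∂n|:
V_g = 9.81 × 1.09×10⁻⁴ / 1.30×10⁻⁴ = 8.27 m/s
Converting: 8.27 m/s × 3.6 = 30 km/h

30 km/h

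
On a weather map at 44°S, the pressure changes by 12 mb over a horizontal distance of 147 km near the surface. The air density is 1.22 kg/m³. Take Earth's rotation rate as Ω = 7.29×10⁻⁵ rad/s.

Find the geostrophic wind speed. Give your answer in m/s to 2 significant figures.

Coriolis parameter at 44°S:
f = 2Ω sin φ = 2 × 7.29×10⁻⁵ × sin 44° = 1.01×10⁻⁴ s⁻¹
Pressure gradient: |∂P/∂n| = 1200 Pa / 147000 m = 8.16×10⁻³ Pa/m
Geostrophic balance (pressure-gradient force = Coriolis force):
V_g = (1/(fρ)) |∂P/∂n| = 8.16×10⁻³ / (1.01×10⁻⁴ × 1.22) = 66.1 m/s

66 m/s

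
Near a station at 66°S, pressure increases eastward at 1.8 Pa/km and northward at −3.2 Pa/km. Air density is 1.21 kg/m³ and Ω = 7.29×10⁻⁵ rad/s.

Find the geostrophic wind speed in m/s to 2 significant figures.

23 m/s

Coriolis parameter at 66°S:
f = 2Ω sin φ = 2 × 7.29×10⁻⁵ × sin 66° = 1.33×10⁻⁴ s⁻¹
In the Southern Hemisphere f is negative: f = −1.33×10⁻⁴ s⁻¹.
Component geostrophic relations (x east, y north):
u_g = −(1/(fρ)) ∂P/∂y,  v_g = (1/(fρ)) ∂P/∂x
u_g = −(−3.2×10⁻³)/(−1.33×10⁻⁴ × 1.21) = −19.9 m/s;  v_g = (1.8×10⁻³)/(−1.33×10⁻⁴ × 1.21) = −11.2 m/s
|V_g| = √(u_g² + v_g²) = 22.8 m/s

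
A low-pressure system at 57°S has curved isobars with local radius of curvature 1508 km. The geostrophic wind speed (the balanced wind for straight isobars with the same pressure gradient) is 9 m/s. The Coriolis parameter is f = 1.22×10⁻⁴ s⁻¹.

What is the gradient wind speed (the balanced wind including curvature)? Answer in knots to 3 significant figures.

Around a low, centrifugal force acts outward with Coriolis, so pressure-gradient force balances both:
(1/ρ)|∂P/∂n| = fV + V²/R  →  V² + fR·V − fR·V_g = 0
With fR = 1.22×10⁻⁴ × 1508×10³ m = 184 m/s:
V = [−fR + √((fR)² + 4 fR V_g)]/2 = [−184 + √(184² + 4×184×9)]/2 = 8.6 m/s
Subgeostrophic (V < V_g = 9 m/s), as expected around a low.
Converting: 8.6 m/s × 1.944 = 16.7 knots

16.7 knots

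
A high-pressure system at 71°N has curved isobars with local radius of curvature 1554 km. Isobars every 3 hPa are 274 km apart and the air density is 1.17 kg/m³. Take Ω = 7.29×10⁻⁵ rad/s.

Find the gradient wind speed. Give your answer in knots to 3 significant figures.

Coriolis parameter at 71°N:
f = 2Ω sin φ = 2 × 7.29×10⁻⁵ × sin 71° = 1.38×10⁻⁴ s⁻¹
Pressure gradient: |∂P/∂n| = 300 Pa / 274000 m = 1.09×10⁻³ Pa/m
Geostrophic speed: V_g = |∂P/∂n|/(fρ) = 1.09×10⁻³/(1.38×10⁻⁴ × 1.17) = 6.79 m/s
Around a high, pressure-gradient force acts outward with centrifugal, so Coriolis balances both:
fV = (1/ρ)|∂P/∂n| + V²/R  →  V² − fR·V + fR·V_g = 0
With fR = 1.38×10⁻⁴ × 1554×10³ m = 214 m/s:
V = [fR − √((fR)² − 4 fR V_g)]/2 = [214 − √(214² − 4×214×6.79)]/2 = 7.02 m/s
Supergeostrophic (V > V_g = 6.79 m/s), as expected around a high.
Converting: 7.02 m/s × 1.944 = 13.6 knots

13.6 knots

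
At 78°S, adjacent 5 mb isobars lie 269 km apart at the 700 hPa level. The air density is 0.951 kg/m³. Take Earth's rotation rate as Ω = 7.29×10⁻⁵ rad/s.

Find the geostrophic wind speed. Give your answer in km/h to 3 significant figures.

49.3 km/h

Coriolis parameter at 78°S:
f = 2Ω sin φ = 2 × 7.29×10⁻⁵ × sin 78° = 1.43×10⁻⁴ s⁻¹
Pressure gradient: |∂P/∂n| = 500 Pa / 269000 m = 1.86×10⁻³ Pa/m
Geostrophic balance (pressure-gradient force = Coriolis force):
V_g = (1/(fρ)) |∂P/∂n| = 1.86×10⁻³ / (1.43×10⁻⁴ × 0.951) = 13.7 m/s
Converting: 13.7 m/s × 3.6 = 49.3 km/h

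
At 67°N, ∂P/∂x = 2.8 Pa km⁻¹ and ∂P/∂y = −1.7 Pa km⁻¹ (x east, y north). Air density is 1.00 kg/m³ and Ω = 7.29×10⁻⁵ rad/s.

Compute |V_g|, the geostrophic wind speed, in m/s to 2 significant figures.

24 m/s

Coriolis parameter at 67°N:
f = 2Ω sin φ = 2 × 7.29×10⁻⁵ × sin 67° = 1.34×10⁻⁴ s⁻¹
Component geostrophic relations (x east, y north):
u_g = −(1/(fρ)) ∂P/∂y,  v_g = (1/(fρ)) ∂P/∂x
u_g = −(−1.7×10⁻³)/(1.34×10⁻⁴ × 1.00) = 12.7 m/s;  v_g = (2.8×10⁻³)/(1.34×10⁻⁴ × 1.00) = 20.9 m/s
|V_g| = √(u_g² + v_g²) = 24.4 m/s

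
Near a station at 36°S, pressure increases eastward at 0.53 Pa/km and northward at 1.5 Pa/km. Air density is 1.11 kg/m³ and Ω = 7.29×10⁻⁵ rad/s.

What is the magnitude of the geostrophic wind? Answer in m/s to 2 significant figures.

17 m/s

Coriolis parameter at 36°S:
f = 2Ω sin φ = 2 × 7.29×10⁻⁵ × sin 36° = 8.57×10⁻⁵ s⁻¹
In the Southern Hemisphere f is negative: f = −8.57×10⁻⁵ s⁻¹.
Component geostrophic relations (x east, y north):
u_g = −(1/(fρ)) ∂P/∂y,  v_g = (1/(fρ)) ∂P/∂x
u_g = −(1.5×10⁻³)/(−8.57×10⁻⁵ × 1.11) = 15.8 m/s;  v_g = (0.53×10⁻³)/(−8.57×10⁻⁵ × 1.11) = −5.57 m/s
|V_g| = √(u_g² + v_g²) = 16.7 m/s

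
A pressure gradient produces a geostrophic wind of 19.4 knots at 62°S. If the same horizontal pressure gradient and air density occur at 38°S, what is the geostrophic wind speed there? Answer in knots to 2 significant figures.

28 knots

With the same pressure gradient and density, V_g ∝ 1/f ∝ 1/sin φ.
V₂ = V₁ · sin φ₁ / sin φ₂ = 19.4 × sin 62° / sin 38°
V₂ = 19.4 × 0.8829/0.6157 = 28 knots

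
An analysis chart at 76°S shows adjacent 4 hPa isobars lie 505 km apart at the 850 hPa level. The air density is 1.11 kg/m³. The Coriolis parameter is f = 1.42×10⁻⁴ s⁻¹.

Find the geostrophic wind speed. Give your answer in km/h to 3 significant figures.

Pressure gradient: |∂P/∂n| = 400 Pa / 505000 m = 7.92×10⁻⁴ Pa/m
Geostrophic balance (pressure-gradient force = Coriolis force):
V_g = (1/(fρ)) |∂P/∂n| = 7.92×10⁻⁴ / (1.42×10⁻⁴ × 1.11) = 5.03 m/s
Converting: 5.03 m/s × 3.6 = 18.1 km/h

18.1 km/h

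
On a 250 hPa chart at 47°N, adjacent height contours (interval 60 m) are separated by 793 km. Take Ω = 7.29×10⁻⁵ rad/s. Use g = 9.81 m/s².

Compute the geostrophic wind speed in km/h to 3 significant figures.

25.1 km/h

Coriolis parameter at 47°N:
f = 2Ω sin φ = 2 × 7.29×10⁻⁵ × sin 47° = 1.07×10⁻⁴ s⁻¹
Height gradient: |∂Z/∂n| = 60 m / 793000 m = 7.57×10⁻⁵
On a pressure surface, geostrophic balance gives V_g = (g/f)|∂Z/∂n|:
V_g = 9.81 × 7.57×10⁻⁵ / 1.07×10⁻⁴ = 6.96 m/s
Converting: 6.96 m/s × 3.6 = 25.1 km/h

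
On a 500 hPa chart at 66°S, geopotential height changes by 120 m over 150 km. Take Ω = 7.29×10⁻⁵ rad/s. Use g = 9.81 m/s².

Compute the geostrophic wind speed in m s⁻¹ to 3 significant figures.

58.9 m s⁻¹

Coriolis parameter at 66°S:
f = 2Ω sin φ = 2 × 7.29×10⁻⁵ × sin 66° = 1.33×10⁻⁴ s⁻¹
Height gradient: |∂Z/∂n| = 120 m / 150000 m = 8.00×10⁻⁴
On a pressure surface, geostrophic balance gives V_g = (g/f)|∂Z/∂n|:
V_g = 9.81 × 8.00×10⁻⁴ / 1.33×10⁻⁴ = 58.9 m/s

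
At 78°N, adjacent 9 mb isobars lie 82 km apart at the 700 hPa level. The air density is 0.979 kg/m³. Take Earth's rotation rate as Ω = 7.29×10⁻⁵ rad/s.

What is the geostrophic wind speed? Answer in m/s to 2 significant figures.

Coriolis parameter at 78°N:
f = 2Ω sin φ = 2 × 7.29×10⁻⁵ × sin 78° = 1.43×10⁻⁴ s⁻¹
Pressure gradient: |∂P/∂n| = 900 Pa / 82000 m = 1.10×10⁻² Pa/m
Geostrophic balance (pressure-gradient force = Coriolis force):
V_g = (1/(fρ)) |∂P/∂n| = 1.10×10⁻² / (1.43×10⁻⁴ × 0.979) = 78.6 m/s

79 m/s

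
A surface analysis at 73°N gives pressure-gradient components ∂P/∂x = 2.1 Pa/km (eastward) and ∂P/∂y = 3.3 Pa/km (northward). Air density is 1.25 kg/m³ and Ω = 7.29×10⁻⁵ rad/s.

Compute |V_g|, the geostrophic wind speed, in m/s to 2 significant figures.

22 m/s

Coriolis parameter at 73°N:
f = 2Ω sin φ = 2 × 7.29×10⁻⁵ × sin 73° = 1.39×10⁻⁴ s⁻¹
Component geostrophic relations (x east, y north):
u_g = −(1/(fρ)) ∂P/∂y,  v_g = (1/(fρ)) ∂P/∂x
u_g = −(3.3×10⁻³)/(1.39×10⁻⁴ × 1.25) = −18.9 m/s;  v_g = (2.1×10⁻³)/(1.39×10⁻⁴ × 1.25) = 12.0 m/s
|V_g| = √(u_g² + v_g²) = 22.4 m/s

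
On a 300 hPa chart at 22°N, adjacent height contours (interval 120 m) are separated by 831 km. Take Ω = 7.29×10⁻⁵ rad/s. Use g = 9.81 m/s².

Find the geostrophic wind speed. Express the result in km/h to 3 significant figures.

Coriolis parameter at 22°N:
f = 2Ω sin φ = 2 × 7.29×10⁻⁵ × sin 22° = 5.46×10⁻⁵ s⁻¹
Height gradient: |∂Z/∂n| = 120 m / 831000 m = 1.44×10⁻⁴
On a pressure surface, geostrophic balance gives V_g = (g/f)|∂Z/∂n|:
V_g = 9.81 × 1.44×10⁻⁴ / 5.46×10⁻⁵ = 25.9 m/s
Converting: 25.9 m/s × 3.6 = 93.4 km/h

93.4 km/h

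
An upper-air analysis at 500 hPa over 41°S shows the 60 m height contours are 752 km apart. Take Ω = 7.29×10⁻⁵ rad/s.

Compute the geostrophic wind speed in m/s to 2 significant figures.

Coriolis parameter at 41°S:
f = 2Ω sin φ = 2 × 7.29×10⁻⁵ × sin 41° = 9.57×10⁻⁵ s⁻¹
Height gradient: |∂Z/∂n| = 60 m / 752000 m = 7.98×10⁻⁵
On a pressure surface, geostrophic balance gives V_g = (g/f)|∂Z/∂n|:
V_g = 9.81 × 7.98×10⁻⁵ / 9.57×10⁻⁵ = 8.18 m/s

8.2 m/s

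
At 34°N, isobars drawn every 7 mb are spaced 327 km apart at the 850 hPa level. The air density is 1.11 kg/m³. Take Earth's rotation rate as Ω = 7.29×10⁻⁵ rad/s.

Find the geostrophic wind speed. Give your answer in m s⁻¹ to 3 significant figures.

23.7 m s⁻¹

Coriolis parameter at 34°N:
f = 2Ω sin φ = 2 × 7.29×10⁻⁵ × sin 34° = 8.15×10⁻⁵ s⁻¹
Pressure gradient: |∂P/∂n| = 700 Pa / 327000 m = 2.14×10⁻³ Pa/m
Geostrophic balance (pressure-gradient force = Coriolis force):
V_g = (1/(fρ)) |∂P/∂n| = 2.14×10⁻³ / (8.15×10⁻⁵ × 1.11) = 23.7 m/s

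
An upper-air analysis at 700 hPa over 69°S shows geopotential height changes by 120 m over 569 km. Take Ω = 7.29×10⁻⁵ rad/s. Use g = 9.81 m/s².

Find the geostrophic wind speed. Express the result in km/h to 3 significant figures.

54.7 km/h

Coriolis parameter at 69°S:
f = 2Ω sin φ = 2 × 7.29×10⁻⁵ × sin 69° = 1.36×10⁻⁴ s⁻¹
Height gradient: |∂Z/∂n| = 120 m / 569000 m = 2.11×10⁻⁴
On a pressure surface, geostrophic balance gives V_g = (g/f)|∂Z/∂n|:
V_g = 9.81 × 2.11×10⁻⁴ / 1.36×10⁻⁴ = 15.2 m/s
Converting: 15.2 m/s × 3.6 = 54.7 km/h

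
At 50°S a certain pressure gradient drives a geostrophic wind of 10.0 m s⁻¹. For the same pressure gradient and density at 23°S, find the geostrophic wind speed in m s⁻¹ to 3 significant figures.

19.6 m s⁻¹

With the same pressure gradient and density, V_g ∝ 1/f ∝ 1/sin φ.
V₂ = V₁ · sin φ₁ / sin φ₂ = 10.0 × sin 50° / sin 23°
V₂ = 10.0 × 0.7660/0.3907 = 19.6 m s⁻¹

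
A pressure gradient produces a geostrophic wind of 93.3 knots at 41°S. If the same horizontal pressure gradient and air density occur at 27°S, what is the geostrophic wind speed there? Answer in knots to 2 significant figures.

130 knots

With the same pressure gradient and density, V_g ∝ 1/f ∝ 1/sin φ.
V₂ = V₁ · sin φ₁ / sin φ₂ = 93.3 × sin 41° / sin 27°
V₂ = 93.3 × 0.6561/0.4540 = 130 knots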